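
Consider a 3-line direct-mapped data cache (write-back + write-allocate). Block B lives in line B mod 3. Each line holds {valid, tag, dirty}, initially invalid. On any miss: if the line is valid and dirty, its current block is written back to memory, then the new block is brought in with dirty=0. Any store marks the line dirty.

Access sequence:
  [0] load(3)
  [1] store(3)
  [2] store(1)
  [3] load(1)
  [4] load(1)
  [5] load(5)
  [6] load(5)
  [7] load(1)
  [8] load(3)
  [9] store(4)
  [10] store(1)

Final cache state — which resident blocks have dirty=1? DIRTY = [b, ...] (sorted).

0: R B3 -> L0 miss  d=-]
1: W B3 -> L0 hit  d=D]
2: W B1 -> L1 miss  d=D]
3: R B1 -> L1 hit  d=D]
4: R B1 -> L1 hit  d=D]
5: R B5 -> L2 miss  d=-]
6: R B5 -> L2 hit  d=-]
7: R B1 -> L1 hit  d=D]
8: R B3 -> L0 hit  d=D]
9: W B4 -> L1 miss wb->B1  d=D]
10: W B1 -> L1 miss wb->B4  d=D]

DIRTY = [1, 3]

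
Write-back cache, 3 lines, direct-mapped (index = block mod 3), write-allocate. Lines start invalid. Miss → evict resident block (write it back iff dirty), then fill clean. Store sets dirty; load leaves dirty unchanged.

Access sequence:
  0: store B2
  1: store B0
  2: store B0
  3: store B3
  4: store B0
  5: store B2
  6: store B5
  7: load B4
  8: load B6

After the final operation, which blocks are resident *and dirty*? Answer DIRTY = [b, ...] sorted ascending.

DIRTY = [5]

0: W B2 -> L2 miss  d=D]
1: W B0 -> L0 miss  d=D]
2: W B0 -> L0 hit  d=D]
3: W B3 -> L0 miss wb->B0  d=D]
4: W B0 -> L0 miss wb->B3  d=D]
5: W B2 -> L2 hit  d=D]
6: W B5 -> L2 miss wb->B2  d=D]
7: R B4 -> L1 miss  d=-]
8: R B6 -> L0 miss wb->B0  d=-]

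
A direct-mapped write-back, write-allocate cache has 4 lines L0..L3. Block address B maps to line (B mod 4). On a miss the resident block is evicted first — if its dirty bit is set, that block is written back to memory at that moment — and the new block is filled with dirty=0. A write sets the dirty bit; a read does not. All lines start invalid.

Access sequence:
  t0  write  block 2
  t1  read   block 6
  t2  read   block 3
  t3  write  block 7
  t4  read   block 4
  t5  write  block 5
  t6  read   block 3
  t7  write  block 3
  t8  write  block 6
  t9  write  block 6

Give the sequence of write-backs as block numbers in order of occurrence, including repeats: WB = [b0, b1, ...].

0: W B2 -> L2 miss  d=D]
1: R B6 -> L2 miss wb->B2  d=-]
2: R B3 -> L3 miss  d=-]
3: W B7 -> L3 miss  d=D]
4: R B4 -> L0 miss  d=-]
5: W B5 -> L1 miss  d=D]
6: R B3 -> L3 miss wb->B7  d=-]
7: W B3 -> L3 hit  d=D]
8: W B6 -> L2 hit  d=D]
9: W B6 -> L2 hit  d=D]

WB = [2, 7]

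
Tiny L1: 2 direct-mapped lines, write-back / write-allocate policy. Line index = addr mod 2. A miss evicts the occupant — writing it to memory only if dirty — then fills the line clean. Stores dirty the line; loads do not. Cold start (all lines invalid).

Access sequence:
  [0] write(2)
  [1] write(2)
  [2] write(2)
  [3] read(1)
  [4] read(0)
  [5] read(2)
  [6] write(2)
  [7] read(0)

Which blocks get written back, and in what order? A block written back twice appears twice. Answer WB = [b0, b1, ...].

WB = [2, 2]

0: W B2 → L0 miss [D]
1: W B2 → L0 hit [D]
2: W B2 → L0 hit [D]
3: R B1 → L1 miss [-]
4: R B0 → L0 miss wb→B2 [-]
5: R B2 → L0 miss [-]
6: W B2 → L0 hit [D]
7: R B0 → L0 miss wb→B2 [-]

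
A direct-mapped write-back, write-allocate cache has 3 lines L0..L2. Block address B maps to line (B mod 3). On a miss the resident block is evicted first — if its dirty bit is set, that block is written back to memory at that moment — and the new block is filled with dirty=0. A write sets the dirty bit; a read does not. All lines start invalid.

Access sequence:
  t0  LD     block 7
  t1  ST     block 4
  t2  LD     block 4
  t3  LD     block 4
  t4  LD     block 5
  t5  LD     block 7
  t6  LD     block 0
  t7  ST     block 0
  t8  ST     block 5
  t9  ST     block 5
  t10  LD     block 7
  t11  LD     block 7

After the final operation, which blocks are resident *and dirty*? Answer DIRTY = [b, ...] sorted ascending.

  0 | R B7 → L1 miss [-]
  1 | W B4 → L1 miss [D]
  2 | R B4 → L1 hit [D]
  3 | R B4 → L1 hit [D]
  4 | R B5 → L2 miss [-]
  5 | R B7 → L1 miss wb→B4 [-]
  6 | R B0 → L0 miss [-]
  7 | W B0 → L0 hit [D]
  8 | W B5 → L2 hit [D]
  9 | W B5 → L2 hit [D]
  10 | R B7 → L1 hit [-]
  11 | R B7 → L1 hit [-]

DIRTY = [0, 5]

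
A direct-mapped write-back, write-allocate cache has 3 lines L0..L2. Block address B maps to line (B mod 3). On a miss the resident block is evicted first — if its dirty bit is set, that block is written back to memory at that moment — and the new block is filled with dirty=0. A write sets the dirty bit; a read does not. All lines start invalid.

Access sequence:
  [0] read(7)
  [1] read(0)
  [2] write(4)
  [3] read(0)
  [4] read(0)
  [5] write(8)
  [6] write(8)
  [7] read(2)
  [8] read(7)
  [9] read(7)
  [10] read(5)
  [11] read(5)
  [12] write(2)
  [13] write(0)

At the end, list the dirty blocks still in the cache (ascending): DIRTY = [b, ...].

DIRTY = [0, 2]

  0 | R B7 → L1 miss [-]
  1 | R B0 → L0 miss [-]
  2 | W B4 → L1 miss [D]
  3 | R B0 → L0 hit [-]
  4 | R B0 → L0 hit [-]
  5 | W B8 → L2 miss [D]
  6 | W B8 → L2 hit [D]
  7 | R B2 → L2 miss wb→B8 [-]
  8 | R B7 → L1 miss wb→B4 [-]
  9 | R B7 → L1 hit [-]
  10 | R B5 → L2 miss [-]
  11 | R B5 → L2 hit [-]
  12 | W B2 → L2 miss [D]
  13 | W B0 → L0 hit [D]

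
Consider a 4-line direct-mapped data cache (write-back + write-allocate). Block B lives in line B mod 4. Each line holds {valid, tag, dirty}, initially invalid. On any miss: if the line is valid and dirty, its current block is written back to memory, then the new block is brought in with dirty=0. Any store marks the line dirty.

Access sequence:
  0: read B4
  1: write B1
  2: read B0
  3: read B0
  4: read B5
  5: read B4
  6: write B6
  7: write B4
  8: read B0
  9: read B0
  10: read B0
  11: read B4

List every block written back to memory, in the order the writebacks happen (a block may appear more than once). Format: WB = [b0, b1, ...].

0: R B4 → L0 miss [-]
1: W B1 → L1 miss [D]
2: R B0 → L0 miss [-]
3: R B0 → L0 hit [-]
4: R B5 → L1 miss wb→B1 [-]
5: R B4 → L0 miss [-]
6: W B6 → L2 miss [D]
7: W B4 → L0 hit [D]
8: R B0 → L0 miss wb→B4 [-]
9: R B0 → L0 hit [-]
10: R B0 → L0 hit [-]
11: R B4 → L0 miss [-]

WB = [1, 4]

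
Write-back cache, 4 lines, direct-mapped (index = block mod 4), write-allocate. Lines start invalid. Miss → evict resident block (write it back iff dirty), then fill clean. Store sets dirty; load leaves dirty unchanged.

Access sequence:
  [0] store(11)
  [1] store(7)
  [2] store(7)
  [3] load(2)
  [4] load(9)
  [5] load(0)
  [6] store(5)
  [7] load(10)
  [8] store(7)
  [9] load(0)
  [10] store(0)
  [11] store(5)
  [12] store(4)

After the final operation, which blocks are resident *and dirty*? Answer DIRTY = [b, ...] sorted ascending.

0: W B11 → L3 miss [D]
1: W B7 → L3 miss wb→B11 [D]
2: W B7 → L3 hit [D]
3: R B2 → L2 miss [-]
4: R B9 → L1 miss [-]
5: R B0 → L0 miss [-]
6: W B5 → L1 miss [D]
7: R B10 → L2 miss [-]
8: W B7 → L3 hit [D]
9: R B0 → L0 hit [-]
10: W B0 → L0 hit [D]
11: W B5 → L1 hit [D]
12: W B4 → L0 miss wb→B0 [D]

DIRTY = [4, 5, 7]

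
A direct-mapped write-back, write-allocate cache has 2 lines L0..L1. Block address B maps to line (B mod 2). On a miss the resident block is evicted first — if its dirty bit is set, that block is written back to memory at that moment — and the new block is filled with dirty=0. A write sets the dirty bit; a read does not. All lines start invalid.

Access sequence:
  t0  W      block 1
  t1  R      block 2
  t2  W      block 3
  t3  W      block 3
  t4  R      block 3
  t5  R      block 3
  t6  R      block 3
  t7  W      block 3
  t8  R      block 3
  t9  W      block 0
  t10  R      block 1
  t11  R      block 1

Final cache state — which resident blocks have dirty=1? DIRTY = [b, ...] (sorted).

0: W B1 -> L1 miss  d=D]
1: R B2 -> L0 miss  d=-]
2: W B3 -> L1 miss wb->B1  d=D]
3: W B3 -> L1 hit  d=D]
4: R B3 -> L1 hit  d=D]
5: R B3 -> L1 hit  d=D]
6: R B3 -> L1 hit  d=D]
7: W B3 -> L1 hit  d=D]
8: R B3 -> L1 hit  d=D]
9: W B0 -> L0 miss  d=D]
10: R B1 -> L1 miss wb->B3  d=-]
11: R B1 -> L1 hit  d=-]

DIRTY = [0]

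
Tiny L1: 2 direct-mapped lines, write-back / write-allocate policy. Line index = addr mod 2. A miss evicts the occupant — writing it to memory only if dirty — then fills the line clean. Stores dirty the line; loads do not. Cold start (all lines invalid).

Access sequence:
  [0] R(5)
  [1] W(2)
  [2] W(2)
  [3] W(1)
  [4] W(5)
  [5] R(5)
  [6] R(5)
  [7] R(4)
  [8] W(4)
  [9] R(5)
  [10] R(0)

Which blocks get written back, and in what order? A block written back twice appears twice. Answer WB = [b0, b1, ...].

WB = [1, 2, 4]

  0 | R B5 → L1 miss [-]
  1 | W B2 → L0 miss [D]
  2 | W B2 → L0 hit [D]
  3 | W B1 → L1 miss [D]
  4 | W B5 → L1 miss wb→B1 [D]
  5 | R B5 → L1 hit [D]
  6 | R B5 → L1 hit [D]
  7 | R B4 → L0 miss wb→B2 [-]
  8 | W B4 → L0 hit [D]
  9 | R B5 → L1 hit [D]
  10 | R B0 → L0 miss wb→B4 [-]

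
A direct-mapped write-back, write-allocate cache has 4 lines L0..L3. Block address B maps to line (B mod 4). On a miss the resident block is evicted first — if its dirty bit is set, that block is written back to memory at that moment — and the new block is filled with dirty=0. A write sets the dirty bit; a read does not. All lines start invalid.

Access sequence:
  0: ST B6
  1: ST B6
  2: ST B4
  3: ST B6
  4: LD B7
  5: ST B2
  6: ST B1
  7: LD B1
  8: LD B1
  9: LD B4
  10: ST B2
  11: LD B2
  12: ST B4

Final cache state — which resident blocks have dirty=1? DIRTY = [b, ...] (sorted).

DIRTY = [1, 2, 4]

0: W B6 -> L2 miss  d=D]
1: W B6 -> L2 hit  d=D]
2: W B4 -> L0 miss  d=D]
3: W B6 -> L2 hit  d=D]
4: R B7 -> L3 miss  d=-]
5: W B2 -> L2 miss wb->B6  d=D]
6: W B1 -> L1 miss  d=D]
7: R B1 -> L1 hit  d=D]
8: R B1 -> L1 hit  d=D]
9: R B4 -> L0 hit  d=D]
10: W B2 -> L2 hit  d=D]
11: R B2 -> L2 hit  d=D]
12: W B4 -> L0 hit  d=D]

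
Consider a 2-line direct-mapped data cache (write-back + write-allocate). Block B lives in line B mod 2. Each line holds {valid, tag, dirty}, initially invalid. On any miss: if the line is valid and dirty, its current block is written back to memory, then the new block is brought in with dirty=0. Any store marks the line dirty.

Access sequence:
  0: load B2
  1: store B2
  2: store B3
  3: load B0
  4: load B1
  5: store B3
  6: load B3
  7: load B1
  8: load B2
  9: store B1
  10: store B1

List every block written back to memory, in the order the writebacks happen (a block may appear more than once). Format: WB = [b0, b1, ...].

WB = [2, 3, 3]

0: R B2 → L0 miss [-]
1: W B2 → L0 hit [D]
2: W B3 → L1 miss [D]
3: R B0 → L0 miss wb→B2 [-]
4: R B1 → L1 miss wb→B3 [-]
5: W B3 → L1 miss [D]
6: R B3 → L1 hit [D]
7: R B1 → L1 miss wb→B3 [-]
8: R B2 → L0 miss [-]
9: W B1 → L1 hit [D]
10: W B1 → L1 hit [D]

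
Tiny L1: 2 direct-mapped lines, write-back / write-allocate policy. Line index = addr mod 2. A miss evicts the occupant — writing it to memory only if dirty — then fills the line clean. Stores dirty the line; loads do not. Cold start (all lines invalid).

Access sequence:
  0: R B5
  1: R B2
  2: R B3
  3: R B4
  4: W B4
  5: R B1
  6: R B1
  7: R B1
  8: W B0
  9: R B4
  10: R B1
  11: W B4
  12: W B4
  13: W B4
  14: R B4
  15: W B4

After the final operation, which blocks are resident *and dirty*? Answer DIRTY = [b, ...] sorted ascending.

DIRTY = [4]

  0 | R B5 → L1 miss [-]
  1 | R B2 → L0 miss [-]
  2 | R B3 → L1 miss [-]
  3 | R B4 → L0 miss [-]
  4 | W B4 → L0 hit [D]
  5 | R B1 → L1 miss [-]
  6 | R B1 → L1 hit [-]
  7 | R B1 → L1 hit [-]
  8 | W B0 → L0 miss wb→B4 [D]
  9 | R B4 → L0 miss wb→B0 [-]
  10 | R B1 → L1 hit [-]
  11 | W B4 → L0 hit [D]
  12 | W B4 → L0 hit [D]
  13 | W B4 → L0 hit [D]
  14 | R B4 → L0 hit [D]
  15 | W B4 → L0 hit [D]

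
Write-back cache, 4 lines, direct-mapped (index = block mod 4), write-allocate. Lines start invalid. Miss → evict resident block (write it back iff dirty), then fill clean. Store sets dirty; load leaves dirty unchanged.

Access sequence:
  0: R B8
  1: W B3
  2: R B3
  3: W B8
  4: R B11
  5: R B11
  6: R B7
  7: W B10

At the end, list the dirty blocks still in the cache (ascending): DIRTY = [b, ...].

DIRTY = [8, 10]

0: R B8 -> L0 miss  d=-]
1: W B3 -> L3 miss  d=D]
2: R B3 -> L3 hit  d=D]
3: W B8 -> L0 hit  d=D]
4: R B11 -> L3 miss wb->B3  d=-]
5: R B11 -> L3 hit  d=-]
6: R B7 -> L3 miss  d=-]
7: W B10 -> L2 miss  d=D]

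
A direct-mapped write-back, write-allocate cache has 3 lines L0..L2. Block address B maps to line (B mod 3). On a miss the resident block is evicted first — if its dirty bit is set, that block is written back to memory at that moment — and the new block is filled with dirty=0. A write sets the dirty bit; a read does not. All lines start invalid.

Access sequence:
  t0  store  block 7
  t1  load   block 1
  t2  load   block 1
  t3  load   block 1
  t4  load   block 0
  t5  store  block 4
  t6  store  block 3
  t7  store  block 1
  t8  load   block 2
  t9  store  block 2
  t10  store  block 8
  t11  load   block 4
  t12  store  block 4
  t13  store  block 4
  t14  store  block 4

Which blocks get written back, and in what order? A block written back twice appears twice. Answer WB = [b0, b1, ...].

  0 | W B7 → L1 miss [D]
  1 | R B1 → L1 miss wb→B7 [-]
  2 | R B1 → L1 hit [-]
  3 | R B1 → L1 hit [-]
  4 | R B0 → L0 miss [-]
  5 | W B4 → L1 miss [D]
  6 | W B3 → L0 miss [D]
  7 | W B1 → L1 miss wb→B4 [D]
  8 | R B2 → L2 miss [-]
  9 | W B2 → L2 hit [D]
  10 | W B8 → L2 miss wb→B2 [D]
  11 | R B4 → L1 miss wb→B1 [-]
  12 | W B4 → L1 hit [D]
  13 | W B4 → L1 hit [D]
  14 | W B4 → L1 hit [D]

WB = [7, 4, 2, 1]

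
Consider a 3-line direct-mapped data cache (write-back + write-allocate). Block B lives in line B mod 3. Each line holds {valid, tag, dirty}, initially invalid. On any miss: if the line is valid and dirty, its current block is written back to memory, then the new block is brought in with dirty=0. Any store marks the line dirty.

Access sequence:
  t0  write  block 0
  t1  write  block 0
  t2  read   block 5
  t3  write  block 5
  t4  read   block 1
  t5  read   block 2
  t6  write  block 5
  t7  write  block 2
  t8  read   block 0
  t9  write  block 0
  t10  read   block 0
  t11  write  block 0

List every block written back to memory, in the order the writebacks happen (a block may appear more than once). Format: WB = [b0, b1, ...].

0: W B0 -> L0 miss  d=D]
1: W B0 -> L0 hit  d=D]
2: R B5 -> L2 miss  d=-]
3: W B5 -> L2 hit  d=D]
4: R B1 -> L1 miss  d=-]
5: R B2 -> L2 miss wb->B5  d=-]
6: W B5 -> L2 miss  d=D]
7: W B2 -> L2 miss wb->B5  d=D]
8: R B0 -> L0 hit  d=D]
9: W B0 -> L0 hit  d=D]
10: R B0 -> L0 hit  d=D]
11: W B0 -> L0 hit  d=D]

WB = [5, 5]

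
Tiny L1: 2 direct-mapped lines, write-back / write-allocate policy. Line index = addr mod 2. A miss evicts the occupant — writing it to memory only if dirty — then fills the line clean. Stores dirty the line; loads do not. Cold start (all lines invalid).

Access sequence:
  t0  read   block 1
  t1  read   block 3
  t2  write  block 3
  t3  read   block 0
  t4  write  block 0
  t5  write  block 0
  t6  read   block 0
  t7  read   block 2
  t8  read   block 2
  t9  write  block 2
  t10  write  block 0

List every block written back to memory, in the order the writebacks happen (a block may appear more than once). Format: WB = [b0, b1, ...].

0: R B1 -> L1 miss  d=-]
1: R B3 -> L1 miss  d=-]
2: W B3 -> L1 hit  d=D]
3: R B0 -> L0 miss  d=-]
4: W B0 -> L0 hit  d=D]
5: W B0 -> L0 hit  d=D]
6: R B0 -> L0 hit  d=D]
7: R B2 -> L0 miss wb->B0  d=-]
8: R B2 -> L0 hit  d=-]
9: W B2 -> L0 hit  d=D]
10: W B0 -> L0 miss wb->B2  d=D]

WB = [0, 2]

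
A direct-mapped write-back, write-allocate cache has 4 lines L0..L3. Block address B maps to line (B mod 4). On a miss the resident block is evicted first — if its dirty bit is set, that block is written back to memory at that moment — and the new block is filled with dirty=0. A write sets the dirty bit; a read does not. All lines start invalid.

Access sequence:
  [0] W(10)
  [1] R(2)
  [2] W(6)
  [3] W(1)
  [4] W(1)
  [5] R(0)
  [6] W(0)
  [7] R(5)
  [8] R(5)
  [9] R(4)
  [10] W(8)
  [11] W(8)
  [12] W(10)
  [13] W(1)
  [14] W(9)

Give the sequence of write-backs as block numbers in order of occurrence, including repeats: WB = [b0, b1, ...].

0: W B10 -> L2 miss  d=D]
1: R B2 -> L2 miss wb->B10  d=-]
2: W B6 -> L2 miss  d=D]
3: W B1 -> L1 miss  d=D]
4: W B1 -> L1 hit  d=D]
5: R B0 -> L0 miss  d=-]
6: W B0 -> L0 hit  d=D]
7: R B5 -> L1 miss wb->B1  d=-]
8: R B5 -> L1 hit  d=-]
9: R B4 -> L0 miss wb->B0  d=-]
10: W B8 -> L0 miss  d=D]
11: W B8 -> L0 hit  d=D]
12: W B10 -> L2 miss wb->B6  d=D]
13: W B1 -> L1 miss  d=D]
14: W B9 -> L1 miss wb->B1  d=D]

WB = [10, 1, 0, 6, 1]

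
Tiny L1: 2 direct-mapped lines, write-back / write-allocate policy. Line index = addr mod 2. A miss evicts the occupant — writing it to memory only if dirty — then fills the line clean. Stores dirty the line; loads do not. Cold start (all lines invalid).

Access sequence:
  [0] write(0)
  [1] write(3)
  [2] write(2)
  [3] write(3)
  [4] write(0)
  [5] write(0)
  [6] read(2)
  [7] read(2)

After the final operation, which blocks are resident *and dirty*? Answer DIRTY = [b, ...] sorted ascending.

0: W B0 → L0 miss [D]
1: W B3 → L1 miss [D]
2: W B2 → L0 miss wb→B0 [D]
3: W B3 → L1 hit [D]
4: W B0 → L0 miss wb→B2 [D]
5: W B0 → L0 hit [D]
6: R B2 → L0 miss wb→B0 [-]
7: R B2 → L0 hit [-]

DIRTY = [3]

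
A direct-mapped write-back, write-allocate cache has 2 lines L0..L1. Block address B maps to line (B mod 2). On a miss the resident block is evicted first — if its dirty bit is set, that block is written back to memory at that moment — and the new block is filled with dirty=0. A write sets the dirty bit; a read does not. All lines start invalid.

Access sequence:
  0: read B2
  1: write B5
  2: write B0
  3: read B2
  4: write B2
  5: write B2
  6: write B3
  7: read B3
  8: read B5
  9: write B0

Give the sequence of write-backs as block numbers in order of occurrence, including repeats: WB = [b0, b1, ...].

WB = [0, 5, 3, 2]

  0 | R B2 → L0 miss [-]
  1 | W B5 → L1 miss [D]
  2 | W B0 → L0 miss [D]
  3 | R B2 → L0 miss wb→B0 [-]
  4 | W B2 → L0 hit [D]
  5 | W B2 → L0 hit [D]
  6 | W B3 → L1 miss wb→B5 [D]
  7 | R B3 → L1 hit [D]
  8 | R B5 → L1 miss wb→B3 [-]
  9 | W B0 → L0 miss wb→B2 [D]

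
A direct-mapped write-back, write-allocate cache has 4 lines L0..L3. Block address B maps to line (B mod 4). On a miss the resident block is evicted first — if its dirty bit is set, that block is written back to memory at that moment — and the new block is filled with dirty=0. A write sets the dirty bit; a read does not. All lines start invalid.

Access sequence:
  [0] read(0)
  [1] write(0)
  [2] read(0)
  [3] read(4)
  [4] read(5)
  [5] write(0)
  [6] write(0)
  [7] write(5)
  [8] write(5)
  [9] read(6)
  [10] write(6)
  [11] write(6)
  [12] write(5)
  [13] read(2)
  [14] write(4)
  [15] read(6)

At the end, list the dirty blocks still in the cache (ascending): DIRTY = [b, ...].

DIRTY = [4, 5]

  0 | R B0 → L0 miss [-]
  1 | W B0 → L0 hit [D]
  2 | R B0 → L0 hit [D]
  3 | R B4 → L0 miss wb→B0 [-]
  4 | R B5 → L1 miss [-]
  5 | W B0 → L0 miss [D]
  6 | W B0 → L0 hit [D]
  7 | W B5 → L1 hit [D]
  8 | W B5 → L1 hit [D]
  9 | R B6 → L2 miss [-]
  10 | W B6 → L2 hit [D]
  11 | W B6 → L2 hit [D]
  12 | W B5 → L1 hit [D]
  13 | R B2 → L2 miss wb→B6 [-]
  14 | W B4 → L0 miss wb→B0 [D]
  15 | R B6 → L2 miss [-]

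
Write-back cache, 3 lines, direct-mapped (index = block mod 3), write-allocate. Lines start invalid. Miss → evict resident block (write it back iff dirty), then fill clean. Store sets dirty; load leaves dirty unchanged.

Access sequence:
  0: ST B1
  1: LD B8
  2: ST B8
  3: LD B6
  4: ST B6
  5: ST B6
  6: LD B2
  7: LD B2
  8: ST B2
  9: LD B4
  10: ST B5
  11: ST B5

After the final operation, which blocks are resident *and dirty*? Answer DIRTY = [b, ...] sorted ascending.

  0 | W B1 → L1 miss [D]
  1 | R B8 → L2 miss [-]
  2 | W B8 → L2 hit [D]
  3 | R B6 → L0 miss [-]
  4 | W B6 → L0 hit [D]
  5 | W B6 → L0 hit [D]
  6 | R B2 → L2 miss wb→B8 [-]
  7 | R B2 → L2 hit [-]
  8 | W B2 → L2 hit [D]
  9 | R B4 → L1 miss wb→B1 [-]
  10 | W B5 → L2 miss wb→B2 [D]
  11 | W B5 → L2 hit [D]

DIRTY = [5, 6]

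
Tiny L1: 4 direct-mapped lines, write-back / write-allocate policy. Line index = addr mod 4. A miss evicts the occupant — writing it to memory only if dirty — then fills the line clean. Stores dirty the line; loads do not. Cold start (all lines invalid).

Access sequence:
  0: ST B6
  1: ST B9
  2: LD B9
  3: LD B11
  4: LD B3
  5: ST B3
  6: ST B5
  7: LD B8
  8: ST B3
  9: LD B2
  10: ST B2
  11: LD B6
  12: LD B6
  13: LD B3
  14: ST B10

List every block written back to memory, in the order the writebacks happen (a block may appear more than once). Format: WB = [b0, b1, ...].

WB = [9, 6, 2]

0: W B6 → L2 miss [D]
1: W B9 → L1 miss [D]
2: R B9 → L1 hit [D]
3: R B11 → L3 miss [-]
4: R B3 → L3 miss [-]
5: W B3 → L3 hit [D]
6: W B5 → L1 miss wb→B9 [D]
7: R B8 → L0 miss [-]
8: W B3 → L3 hit [D]
9: R B2 → L2 miss wb→B6 [-]
10: W B2 → L2 hit [D]
11: R B6 → L2 miss wb→B2 [-]
12: R B6 → L2 hit [-]
13: R B3 → L3 hit [D]
14: W B10 → L2 miss [D]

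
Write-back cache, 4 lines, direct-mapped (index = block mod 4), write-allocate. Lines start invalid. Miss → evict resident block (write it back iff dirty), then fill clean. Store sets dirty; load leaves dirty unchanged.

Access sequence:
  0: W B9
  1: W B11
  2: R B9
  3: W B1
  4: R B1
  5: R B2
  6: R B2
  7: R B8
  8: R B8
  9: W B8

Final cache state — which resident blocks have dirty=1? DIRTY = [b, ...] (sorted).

0: W B9 → L1 miss [D]
1: W B11 → L3 miss [D]
2: R B9 → L1 hit [D]
3: W B1 → L1 miss wb→B9 [D]
4: R B1 → L1 hit [D]
5: R B2 → L2 miss [-]
6: R B2 → L2 hit [-]
7: R B8 → L0 miss [-]
8: R B8 → L0 hit [-]
9: W B8 → L0 hit [D]

DIRTY = [1, 8, 11]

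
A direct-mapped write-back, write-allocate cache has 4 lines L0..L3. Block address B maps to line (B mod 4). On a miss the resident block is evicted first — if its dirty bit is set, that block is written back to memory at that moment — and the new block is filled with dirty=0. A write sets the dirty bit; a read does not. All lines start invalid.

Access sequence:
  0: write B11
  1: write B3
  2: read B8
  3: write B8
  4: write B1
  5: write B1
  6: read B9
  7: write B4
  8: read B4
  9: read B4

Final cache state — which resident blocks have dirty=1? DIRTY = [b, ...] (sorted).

DIRTY = [3, 4]

0: W B11 → L3 miss [D]
1: W B3 → L3 miss wb→B11 [D]
2: R B8 → L0 miss [-]
3: W B8 → L0 hit [D]
4: W B1 → L1 miss [D]
5: W B1 → L1 hit [D]
6: R B9 → L1 miss wb→B1 [-]
7: W B4 → L0 miss wb→B8 [D]
8: R B4 → L0 hit [D]
9: R B4 → L0 hit [D]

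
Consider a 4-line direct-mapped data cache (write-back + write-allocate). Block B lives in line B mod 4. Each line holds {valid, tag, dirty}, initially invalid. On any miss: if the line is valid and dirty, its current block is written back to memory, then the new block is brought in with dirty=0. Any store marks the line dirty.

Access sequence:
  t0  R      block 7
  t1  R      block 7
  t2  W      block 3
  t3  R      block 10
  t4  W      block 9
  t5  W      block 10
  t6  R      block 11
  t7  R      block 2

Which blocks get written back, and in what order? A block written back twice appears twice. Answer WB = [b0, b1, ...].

0: R B7 -> L3 miss  d=-]
1: R B7 -> L3 hit  d=-]
2: W B3 -> L3 miss  d=D]
3: R B10 -> L2 miss  d=-]
4: W B9 -> L1 miss  d=D]
5: W B10 -> L2 hit  d=D]
6: R B11 -> L3 miss wb->B3  d=-]
7: R B2 -> L2 miss wb->B10  d=-]

WB = [3, 10]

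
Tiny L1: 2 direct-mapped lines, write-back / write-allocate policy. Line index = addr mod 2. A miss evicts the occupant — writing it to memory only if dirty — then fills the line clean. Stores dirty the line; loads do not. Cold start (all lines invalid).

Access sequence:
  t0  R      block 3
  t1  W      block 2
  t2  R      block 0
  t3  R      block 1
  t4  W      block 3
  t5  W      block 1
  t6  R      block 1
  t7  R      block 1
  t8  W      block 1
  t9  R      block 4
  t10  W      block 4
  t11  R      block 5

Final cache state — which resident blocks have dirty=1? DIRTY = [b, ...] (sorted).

0: R B3 → L1 miss [-]
1: W B2 → L0 miss [D]
2: R B0 → L0 miss wb→B2 [-]
3: R B1 → L1 miss [-]
4: W B3 → L1 miss [D]
5: W B1 → L1 miss wb→B3 [D]
6: R B1 → L1 hit [D]
7: R B1 → L1 hit [D]
8: W B1 → L1 hit [D]
9: R B4 → L0 miss [-]
10: W B4 → L0 hit [D]
11: R B5 → L1 miss wb→B1 [-]

DIRTY = [4]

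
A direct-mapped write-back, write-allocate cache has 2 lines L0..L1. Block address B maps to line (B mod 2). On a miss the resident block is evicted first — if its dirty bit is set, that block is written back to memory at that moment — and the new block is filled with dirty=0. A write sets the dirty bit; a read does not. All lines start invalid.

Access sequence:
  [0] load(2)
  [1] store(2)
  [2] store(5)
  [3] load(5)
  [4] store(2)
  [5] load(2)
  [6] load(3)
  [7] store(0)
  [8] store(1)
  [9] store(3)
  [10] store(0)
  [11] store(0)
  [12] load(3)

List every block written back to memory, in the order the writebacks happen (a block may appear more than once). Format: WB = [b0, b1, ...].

0: R B2 → L0 miss [-]
1: W B2 → L0 hit [D]
2: W B5 → L1 miss [D]
3: R B5 → L1 hit [D]
4: W B2 → L0 hit [D]
5: R B2 → L0 hit [D]
6: R B3 → L1 miss wb→B5 [-]
7: W B0 → L0 miss wb→B2 [D]
8: W B1 → L1 miss [D]
9: W B3 → L1 miss wb→B1 [D]
10: W B0 → L0 hit [D]
11: W B0 → L0 hit [D]
12: R B3 → L1 hit [D]

WB = [5, 2, 1]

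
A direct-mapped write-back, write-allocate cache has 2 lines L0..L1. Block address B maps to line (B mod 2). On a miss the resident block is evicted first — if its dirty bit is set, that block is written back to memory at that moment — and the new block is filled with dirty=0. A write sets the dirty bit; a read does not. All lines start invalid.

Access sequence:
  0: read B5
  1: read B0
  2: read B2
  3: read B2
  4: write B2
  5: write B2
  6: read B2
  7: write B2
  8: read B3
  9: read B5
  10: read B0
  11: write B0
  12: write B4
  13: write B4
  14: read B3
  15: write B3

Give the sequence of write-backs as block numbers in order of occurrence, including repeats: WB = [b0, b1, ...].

WB = [2, 0]

0: R B5 → L1 miss [-]
1: R B0 → L0 miss [-]
2: R B2 → L0 miss [-]
3: R B2 → L0 hit [-]
4: W B2 → L0 hit [D]
5: W B2 → L0 hit [D]
6: R B2 → L0 hit [D]
7: W B2 → L0 hit [D]
8: R B3 → L1 miss [-]
9: R B5 → L1 miss [-]
10: R B0 → L0 miss wb→B2 [-]
11: W B0 → L0 hit [D]
12: W B4 → L0 miss wb→B0 [D]
13: W B4 → L0 hit [D]
14: R B3 → L1 miss [-]
15: W B3 → L1 hit [D]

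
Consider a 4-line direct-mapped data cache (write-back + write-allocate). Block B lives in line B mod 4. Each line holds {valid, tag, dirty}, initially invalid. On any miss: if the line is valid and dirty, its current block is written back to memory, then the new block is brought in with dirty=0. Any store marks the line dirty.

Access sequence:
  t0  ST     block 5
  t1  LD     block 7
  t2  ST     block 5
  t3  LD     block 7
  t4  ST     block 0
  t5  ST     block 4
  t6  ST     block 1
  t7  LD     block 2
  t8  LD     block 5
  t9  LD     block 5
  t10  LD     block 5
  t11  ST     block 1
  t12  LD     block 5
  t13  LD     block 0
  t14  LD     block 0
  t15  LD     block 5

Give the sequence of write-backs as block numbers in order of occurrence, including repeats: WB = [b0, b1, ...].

0: W B5 → L1 miss [D]
1: R B7 → L3 miss [-]
2: W B5 → L1 hit [D]
3: R B7 → L3 hit [-]
4: W B0 → L0 miss [D]
5: W B4 → L0 miss wb→B0 [D]
6: W B1 → L1 miss wb→B5 [D]
7: R B2 → L2 miss [-]
8: R B5 → L1 miss wb→B1 [-]
9: R B5 → L1 hit [-]
10: R B5 → L1 hit [-]
11: W B1 → L1 miss [D]
12: R B5 → L1 miss wb→B1 [-]
13: R B0 → L0 miss wb→B4 [-]
14: R B0 → L0 hit [-]
15: R B5 → L1 hit [-]

WB = [0, 5, 1, 1, 4]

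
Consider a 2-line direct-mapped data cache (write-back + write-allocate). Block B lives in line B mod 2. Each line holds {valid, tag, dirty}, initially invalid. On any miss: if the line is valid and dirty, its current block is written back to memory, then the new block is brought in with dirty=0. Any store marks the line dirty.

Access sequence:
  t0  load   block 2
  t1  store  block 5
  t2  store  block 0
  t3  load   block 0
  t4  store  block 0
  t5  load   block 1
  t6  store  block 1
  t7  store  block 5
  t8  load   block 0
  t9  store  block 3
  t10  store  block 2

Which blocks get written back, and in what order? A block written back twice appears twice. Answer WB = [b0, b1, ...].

WB = [5, 1, 5, 0]

0: R B2 -> L0 miss  d=-]
1: W B5 -> L1 miss  d=D]
2: W B0 -> L0 miss  d=D]
3: R B0 -> L0 hit  d=D]
4: W B0 -> L0 hit  d=D]
5: R B1 -> L1 miss wb->B5  d=-]
6: W B1 -> L1 hit  d=D]
7: W B5 -> L1 miss wb->B1  d=D]
8: R B0 -> L0 hit  d=D]
9: W B3 -> L1 miss wb->B5  d=D]
10: W B2 -> L0 miss wb->B0  d=D]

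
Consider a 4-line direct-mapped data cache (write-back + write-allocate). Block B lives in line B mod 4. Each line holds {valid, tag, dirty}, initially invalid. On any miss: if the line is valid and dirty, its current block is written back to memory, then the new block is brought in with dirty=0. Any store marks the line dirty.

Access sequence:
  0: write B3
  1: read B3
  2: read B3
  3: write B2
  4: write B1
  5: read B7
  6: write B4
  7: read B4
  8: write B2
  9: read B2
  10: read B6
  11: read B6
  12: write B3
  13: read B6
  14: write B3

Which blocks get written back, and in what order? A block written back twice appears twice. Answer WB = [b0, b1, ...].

0: W B3 → L3 miss [D]
1: R B3 → L3 hit [D]
2: R B3 → L3 hit [D]
3: W B2 → L2 miss [D]
4: W B1 → L1 miss [D]
5: R B7 → L3 miss wb→B3 [-]
6: W B4 → L0 miss [D]
7: R B4 → L0 hit [D]
8: W B2 → L2 hit [D]
9: R B2 → L2 hit [D]
10: R B6 → L2 miss wb→B2 [-]
11: R B6 → L2 hit [-]
12: W B3 → L3 miss [D]
13: R B6 → L2 hit [-]
14: W B3 → L3 hit [D]

WB = [3, 2]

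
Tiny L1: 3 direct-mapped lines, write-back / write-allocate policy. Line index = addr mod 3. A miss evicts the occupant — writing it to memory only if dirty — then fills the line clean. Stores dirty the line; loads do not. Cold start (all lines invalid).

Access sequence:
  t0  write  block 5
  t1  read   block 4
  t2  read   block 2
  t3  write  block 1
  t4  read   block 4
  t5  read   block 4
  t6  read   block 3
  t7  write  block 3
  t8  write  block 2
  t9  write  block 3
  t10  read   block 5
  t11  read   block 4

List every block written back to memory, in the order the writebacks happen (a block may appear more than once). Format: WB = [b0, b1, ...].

0: W B5 -> L2 miss  d=D]
1: R B4 -> L1 miss  d=-]
2: R B2 -> L2 miss wb->B5  d=-]
3: W B1 -> L1 miss  d=D]
4: R B4 -> L1 miss wb->B1  d=-]
5: R B4 -> L1 hit  d=-]
6: R B3 -> L0 miss  d=-]
7: W B3 -> L0 hit  d=D]
8: W B2 -> L2 hit  d=D]
9: W B3 -> L0 hit  d=D]
10: R B5 -> L2 miss wb->B2  d=-]
11: R B4 -> L1 hit  d=-]

WB = [5, 1, 2]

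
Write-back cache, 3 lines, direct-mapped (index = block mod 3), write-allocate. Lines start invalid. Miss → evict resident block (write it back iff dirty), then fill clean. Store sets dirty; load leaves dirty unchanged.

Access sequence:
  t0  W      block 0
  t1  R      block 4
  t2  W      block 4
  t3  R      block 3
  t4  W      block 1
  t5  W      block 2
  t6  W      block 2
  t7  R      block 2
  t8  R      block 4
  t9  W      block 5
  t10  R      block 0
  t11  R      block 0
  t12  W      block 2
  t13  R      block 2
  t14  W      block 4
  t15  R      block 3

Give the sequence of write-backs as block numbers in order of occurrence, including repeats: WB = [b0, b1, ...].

WB = [0, 4, 1, 2, 5]

0: W B0 → L0 miss [D]
1: R B4 → L1 miss [-]
2: W B4 → L1 hit [D]
3: R B3 → L0 miss wb→B0 [-]
4: W B1 → L1 miss wb→B4 [D]
5: W B2 → L2 miss [D]
6: W B2 → L2 hit [D]
7: R B2 → L2 hit [D]
8: R B4 → L1 miss wb→B1 [-]
9: W B5 → L2 miss wb→B2 [D]
10: R B0 → L0 miss [-]
11: R B0 → L0 hit [-]
12: W B2 → L2 miss wb→B5 [D]
13: R B2 → L2 hit [D]
14: W B4 → L1 hit [D]
15: R B3 → L0 miss [-]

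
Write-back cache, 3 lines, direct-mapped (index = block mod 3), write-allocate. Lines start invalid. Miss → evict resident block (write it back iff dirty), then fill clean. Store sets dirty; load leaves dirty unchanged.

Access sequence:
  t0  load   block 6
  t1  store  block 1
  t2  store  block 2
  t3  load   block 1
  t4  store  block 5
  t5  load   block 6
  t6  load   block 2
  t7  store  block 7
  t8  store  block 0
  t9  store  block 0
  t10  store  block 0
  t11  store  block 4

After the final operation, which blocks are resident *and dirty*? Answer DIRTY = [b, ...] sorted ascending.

DIRTY = [0, 4]

0: R B6 -> L0 miss  d=-]
1: W B1 -> L1 miss  d=D]
2: W B2 -> L2 miss  d=D]
3: R B1 -> L1 hit  d=D]
4: W B5 -> L2 miss wb->B2  d=D]
5: R B6 -> L0 hit  d=-]
6: R B2 -> L2 miss wb->B5  d=-]
7: W B7 -> L1 miss wb->B1  d=D]
8: W B0 -> L0 miss  d=D]
9: W B0 -> L0 hit  d=D]
10: W B0 -> L0 hit  d=D]
11: W B4 -> L1 miss wb->B7  d=D]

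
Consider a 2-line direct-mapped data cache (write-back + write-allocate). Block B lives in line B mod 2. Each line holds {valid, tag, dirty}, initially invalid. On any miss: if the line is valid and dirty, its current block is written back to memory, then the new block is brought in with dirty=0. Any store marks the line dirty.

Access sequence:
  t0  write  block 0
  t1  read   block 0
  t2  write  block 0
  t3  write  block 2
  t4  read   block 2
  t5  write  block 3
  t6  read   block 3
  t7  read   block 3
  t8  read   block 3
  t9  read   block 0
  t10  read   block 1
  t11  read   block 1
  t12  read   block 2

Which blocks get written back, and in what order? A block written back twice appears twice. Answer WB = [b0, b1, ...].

  0 | W B0 → L0 miss [D]
  1 | R B0 → L0 hit [D]
  2 | W B0 → L0 hit [D]
  3 | W B2 → L0 miss wb→B0 [D]
  4 | R B2 → L0 hit [D]
  5 | W B3 → L1 miss [D]
  6 | R B3 → L1 hit [D]
  7 | R B3 → L1 hit [D]
  8 | R B3 → L1 hit [D]
  9 | R B0 → L0 miss wb→B2 [-]
  10 | R B1 → L1 miss wb→B3 [-]
  11 | R B1 → L1 hit [-]
  12 | R B2 → L0 miss [-]

WB = [0, 2, 3]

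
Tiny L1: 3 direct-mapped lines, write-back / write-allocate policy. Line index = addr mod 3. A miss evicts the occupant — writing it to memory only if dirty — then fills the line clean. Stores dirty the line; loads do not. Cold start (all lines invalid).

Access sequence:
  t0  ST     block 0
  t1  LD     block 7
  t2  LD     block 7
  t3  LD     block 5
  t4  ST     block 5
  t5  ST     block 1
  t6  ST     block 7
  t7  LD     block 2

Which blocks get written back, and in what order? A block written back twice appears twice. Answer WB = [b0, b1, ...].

  0 | W B0 → L0 miss [D]
  1 | R B7 → L1 miss [-]
  2 | R B7 → L1 hit [-]
  3 | R B5 → L2 miss [-]
  4 | W B5 → L2 hit [D]
  5 | W B1 → L1 miss [D]
  6 | W B7 → L1 miss wb→B1 [D]
  7 | R B2 → L2 miss wb→B5 [-]

WB = [1, 5]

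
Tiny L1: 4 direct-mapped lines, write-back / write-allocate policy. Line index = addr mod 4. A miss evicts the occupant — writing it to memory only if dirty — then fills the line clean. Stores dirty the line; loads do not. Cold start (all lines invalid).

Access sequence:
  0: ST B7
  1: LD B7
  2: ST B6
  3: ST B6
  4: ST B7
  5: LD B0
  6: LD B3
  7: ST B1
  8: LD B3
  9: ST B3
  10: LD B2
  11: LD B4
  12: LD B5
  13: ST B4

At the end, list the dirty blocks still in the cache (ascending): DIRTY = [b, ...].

0: W B7 -> L3 miss  d=D]
1: R B7 -> L3 hit  d=D]
2: W B6 -> L2 miss  d=D]
3: W B6 -> L2 hit  d=D]
4: W B7 -> L3 hit  d=D]
5: R B0 -> L0 miss  d=-]
6: R B3 -> L3 miss wb->B7  d=-]
7: W B1 -> L1 miss  d=D]
8: R B3 -> L3 hit  d=-]
9: W B3 -> L3 hit  d=D]
10: R B2 -> L2 miss wb->B6  d=-]
11: R B4 -> L0 miss  d=-]
12: R B5 -> L1 miss wb->B1  d=-]
13: W B4 -> L0 hit  d=D]

DIRTY = [3, 4]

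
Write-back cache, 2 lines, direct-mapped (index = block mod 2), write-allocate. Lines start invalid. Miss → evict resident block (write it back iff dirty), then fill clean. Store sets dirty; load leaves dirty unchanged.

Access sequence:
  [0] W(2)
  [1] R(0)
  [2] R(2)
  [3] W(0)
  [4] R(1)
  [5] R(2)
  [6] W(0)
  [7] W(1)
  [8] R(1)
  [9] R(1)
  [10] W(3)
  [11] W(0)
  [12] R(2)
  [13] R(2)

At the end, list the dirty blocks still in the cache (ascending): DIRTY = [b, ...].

  0 | W B2 → L0 miss [D]
  1 | R B0 → L0 miss wb→B2 [-]
  2 | R B2 → L0 miss [-]
  3 | W B0 → L0 miss [D]
  4 | R B1 → L1 miss [-]
  5 | R B2 → L0 miss wb→B0 [-]
  6 | W B0 → L0 miss [D]
  7 | W B1 → L1 hit [D]
  8 | R B1 → L1 hit [D]
  9 | R B1 → L1 hit [D]
  10 | W B3 → L1 miss wb→B1 [D]
  11 | W B0 → L0 hit [D]
  12 | R B2 → L0 miss wb→B0 [-]
  13 | R B2 → L0 hit [-]

DIRTY = [3]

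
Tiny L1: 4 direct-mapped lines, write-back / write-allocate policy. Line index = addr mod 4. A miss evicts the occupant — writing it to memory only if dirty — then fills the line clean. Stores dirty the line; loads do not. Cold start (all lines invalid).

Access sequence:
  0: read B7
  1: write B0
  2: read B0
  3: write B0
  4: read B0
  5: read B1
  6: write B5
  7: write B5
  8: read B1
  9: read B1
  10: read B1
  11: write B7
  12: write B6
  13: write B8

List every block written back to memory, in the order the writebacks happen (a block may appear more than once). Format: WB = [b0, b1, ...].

WB = [5, 0]

  0 | R B7 → L3 miss [-]
  1 | W B0 → L0 miss [D]
  2 | R B0 → L0 hit [D]
  3 | W B0 → L0 hit [D]
  4 | R B0 → L0 hit [D]
  5 | R B1 → L1 miss [-]
  6 | W B5 → L1 miss [D]
  7 | W B5 → L1 hit [D]
  8 | R B1 → L1 miss wb→B5 [-]
  9 | R B1 → L1 hit [-]
  10 | R B1 → L1 hit [-]
  11 | W B7 → L3 hit [D]
  12 | W B6 → L2 miss [D]
  13 | W B8 → L0 miss wb→B0 [D]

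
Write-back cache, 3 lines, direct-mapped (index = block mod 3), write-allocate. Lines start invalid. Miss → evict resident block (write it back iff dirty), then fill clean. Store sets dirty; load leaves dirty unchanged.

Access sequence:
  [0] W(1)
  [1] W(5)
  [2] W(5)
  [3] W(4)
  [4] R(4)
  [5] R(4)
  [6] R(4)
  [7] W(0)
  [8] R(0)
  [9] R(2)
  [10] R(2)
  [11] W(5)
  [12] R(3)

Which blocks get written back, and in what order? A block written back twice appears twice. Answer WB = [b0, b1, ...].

0: W B1 → L1 miss [D]
1: W B5 → L2 miss [D]
2: W B5 → L2 hit [D]
3: W B4 → L1 miss wb→B1 [D]
4: R B4 → L1 hit [D]
5: R B4 → L1 hit [D]
6: R B4 → L1 hit [D]
7: W B0 → L0 miss [D]
8: R B0 → L0 hit [D]
9: R B2 → L2 miss wb→B5 [-]
10: R B2 → L2 hit [-]
11: W B5 → L2 miss [D]
12: R B3 → L0 miss wb→B0 [-]

WB = [1, 5, 0]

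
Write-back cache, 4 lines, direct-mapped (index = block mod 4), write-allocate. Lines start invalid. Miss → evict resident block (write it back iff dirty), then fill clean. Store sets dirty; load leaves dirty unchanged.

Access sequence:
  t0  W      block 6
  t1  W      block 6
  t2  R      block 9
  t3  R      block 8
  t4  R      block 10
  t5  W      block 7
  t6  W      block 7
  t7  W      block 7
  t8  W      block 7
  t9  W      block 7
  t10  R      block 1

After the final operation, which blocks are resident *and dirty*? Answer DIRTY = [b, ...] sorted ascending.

0: W B6 → L2 miss [D]
1: W B6 → L2 hit [D]
2: R B9 → L1 miss [-]
3: R B8 → L0 miss [-]
4: R B10 → L2 miss wb→B6 [-]
5: W B7 → L3 miss [D]
6: W B7 → L3 hit [D]
7: W B7 → L3 hit [D]
8: W B7 → L3 hit [D]
9: W B7 → L3 hit [D]
10: R B1 → L1 miss [-]

DIRTY = [7]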